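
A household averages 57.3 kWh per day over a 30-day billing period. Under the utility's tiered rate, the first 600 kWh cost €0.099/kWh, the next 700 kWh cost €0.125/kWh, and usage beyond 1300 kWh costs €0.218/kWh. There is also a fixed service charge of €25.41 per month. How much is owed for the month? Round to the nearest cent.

€263.65

Usage = 57.3 kWh/day × 30 days = 1719 kWh
First 600 kWh × €0.099 = €59.40
Next 700 kWh × €0.125 = €87.50
Remaining 419 kWh × €0.218 = €91.34
Energy charge = €238.24; + service €25.41 = €263.65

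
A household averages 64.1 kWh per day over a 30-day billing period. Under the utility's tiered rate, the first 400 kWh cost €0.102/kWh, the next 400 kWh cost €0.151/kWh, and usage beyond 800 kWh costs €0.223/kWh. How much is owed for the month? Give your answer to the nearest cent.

€351.63

Usage = 64.1 kWh/day × 30 days = 1923 kWh
First 400 kWh × €0.102 = €40.80
Next 400 kWh × €0.151 = €60.40
Remaining 1123 kWh × €0.223 = €250.43
Total = €351.63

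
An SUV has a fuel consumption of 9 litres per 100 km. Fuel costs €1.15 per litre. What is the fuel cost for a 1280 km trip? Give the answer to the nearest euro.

€132

Fuel = 9 L/100 km × 1280 km / 100 = 115.2 L
Cost = 115.2 L × €1.15/L = €132.48 ≈ €132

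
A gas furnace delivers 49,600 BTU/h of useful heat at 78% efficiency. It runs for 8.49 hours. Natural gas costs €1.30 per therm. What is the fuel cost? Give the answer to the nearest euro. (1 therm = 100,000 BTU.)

€7

Heat delivered = 49,600 BTU/h × 8.49 h = 421,104 BTU
Gas input = 421,104 / 0.78 = 539,877 BTU
= 539,877 / 100,000 = 5.399 therm
Cost = 5.399 × €1.30/therm = €7.02 ≈ €7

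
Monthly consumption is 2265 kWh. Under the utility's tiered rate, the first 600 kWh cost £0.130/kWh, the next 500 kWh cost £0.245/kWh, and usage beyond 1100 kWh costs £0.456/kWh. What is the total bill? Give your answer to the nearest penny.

First 600 kWh × £0.130 = £78.00
Next 500 kWh × £0.245 = £122.50
Remaining 1165 kWh × £0.456 = £531.24
Total = £731.74

£731.74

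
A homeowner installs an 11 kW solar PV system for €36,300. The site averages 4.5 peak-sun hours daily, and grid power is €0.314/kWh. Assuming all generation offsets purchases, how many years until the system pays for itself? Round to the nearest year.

6 years

Daily generation = 11 kW × 4.5 h = 49.5 kWh
Annual generation = 49.5 × 365 = 18068 kWh
Annual savings = 18068 × €0.314 = €5,673.19
Payback = €36,300 / €5,673.19 = 6.4 years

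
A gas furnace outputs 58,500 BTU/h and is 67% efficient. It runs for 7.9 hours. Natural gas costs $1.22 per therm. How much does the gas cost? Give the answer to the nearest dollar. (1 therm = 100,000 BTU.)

Heat delivered = 58,500 BTU/h × 7.9 h = 462,150 BTU
Gas input = 462,150 / 0.67 = 689,776 BTU
= 689,776 / 100,000 = 6.898 therm
Cost = 6.898 × $1.22/therm = $8.42 ≈ $8

$8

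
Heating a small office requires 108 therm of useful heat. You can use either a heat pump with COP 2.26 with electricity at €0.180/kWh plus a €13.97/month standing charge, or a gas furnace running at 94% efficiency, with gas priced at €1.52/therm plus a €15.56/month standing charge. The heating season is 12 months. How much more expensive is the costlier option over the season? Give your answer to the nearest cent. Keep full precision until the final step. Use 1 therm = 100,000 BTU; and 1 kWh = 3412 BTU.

Heat load = 108 therm × 100,000 = 10,800,000 BTU
Gas: input = 10,800,000 / 0.94 = 11,489,362 BTU = 114.9 therm → 114.9 × €1.52 = €174.64; + 12 × €15.56 standing = €361.36
Heat pump: 10,800,000 BTU / 3412 = 3,165 kWh heat; / 2.26 = 1,401 kWh in → × €0.180 = €252.10; + 12 × €13.97 standing = €419.74
Difference = |€361.36 − €419.74| = €58.39

€58.39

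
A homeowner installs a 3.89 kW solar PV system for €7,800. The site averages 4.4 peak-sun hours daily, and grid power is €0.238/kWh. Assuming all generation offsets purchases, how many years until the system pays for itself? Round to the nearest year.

Daily generation = 3.89 kW × 4.4 h = 17.12 kWh
Annual generation = 17.12 × 365 = 6247.3 kWh
Annual savings = 6247.3 × €0.238 = €1,486.87
Payback = €7,800 / €1,486.87 = 5.25 years

5 years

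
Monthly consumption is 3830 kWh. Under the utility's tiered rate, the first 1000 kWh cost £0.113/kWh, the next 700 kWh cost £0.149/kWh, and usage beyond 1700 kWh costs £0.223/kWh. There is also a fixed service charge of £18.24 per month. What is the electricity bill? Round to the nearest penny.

First 1000 kWh × £0.113 = £113.00
Next 700 kWh × £0.149 = £104.30
Remaining 2130 kWh × £0.223 = £474.99
Energy charge = £692.29; + service £18.24 = £710.53

£710.53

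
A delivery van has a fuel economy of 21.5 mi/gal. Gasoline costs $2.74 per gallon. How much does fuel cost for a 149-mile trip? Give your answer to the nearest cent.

$18.99

Fuel = 149 mi / 21.5 mpg = 6.93 gal
Cost = 6.93 gal × $2.74/gal = $18.99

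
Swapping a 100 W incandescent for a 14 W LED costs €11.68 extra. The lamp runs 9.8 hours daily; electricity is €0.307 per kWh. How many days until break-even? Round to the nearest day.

Power saved = 100 − 14 = 86 W
Daily energy saved = 86 W × 9.8 h = 842.8 Wh = 0.8428 kWh
Daily savings = 0.8428 × €0.307 = €0.2587
Payback = €11.68 / €0.2587 per day = 45.14 days

45 days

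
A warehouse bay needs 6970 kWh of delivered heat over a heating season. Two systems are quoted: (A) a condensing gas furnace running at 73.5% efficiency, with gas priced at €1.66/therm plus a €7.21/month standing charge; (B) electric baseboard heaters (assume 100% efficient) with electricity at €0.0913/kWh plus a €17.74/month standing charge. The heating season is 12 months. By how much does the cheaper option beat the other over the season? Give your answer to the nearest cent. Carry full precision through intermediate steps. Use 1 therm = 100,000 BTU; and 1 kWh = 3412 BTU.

Heat load = 6970 kWh × 3412 = 23,781,640 BTU
Gas: input = 23,781,640 / 0.735 = 32,355,973 BTU = 323.6 therm → 323.6 × €1.66 = €537.11; + 12 × €7.21 standing = €623.63
Electric: 23,781,640 BTU / 3412 = 6,970 kWh → × €0.0913 = €636.36; + 12 × €17.74 standing = €849.24
Difference = |€623.63 − €849.24| = €225.61

€225.61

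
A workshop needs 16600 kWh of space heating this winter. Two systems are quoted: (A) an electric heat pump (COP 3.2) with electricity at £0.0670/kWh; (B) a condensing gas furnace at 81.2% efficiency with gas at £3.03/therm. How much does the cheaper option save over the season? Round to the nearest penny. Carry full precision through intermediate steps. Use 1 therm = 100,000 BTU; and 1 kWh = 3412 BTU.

Heat load = 16600 kWh × 3412 = 56,639,200 BTU
Gas: input = 56,639,200 / 0.812 = 69,752,709 BTU = 697.5 therm → 697.5 × £3.03 = £2,113.51
Heat pump: 56,639,200 BTU / 3412 = 16,600 kWh heat; / 3.2 = 5,188 kWh in → × £0.0670 = £347.56
Difference = |£2,113.51 − £347.56| = £1,765.94

£1765.94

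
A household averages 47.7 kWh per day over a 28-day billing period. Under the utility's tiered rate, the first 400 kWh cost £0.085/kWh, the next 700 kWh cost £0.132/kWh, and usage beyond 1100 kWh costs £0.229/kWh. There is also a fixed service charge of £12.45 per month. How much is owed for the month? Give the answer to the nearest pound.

Usage = 47.7 kWh/day × 28 days = 1335.6 kWh
First 400 kWh × £0.085 = £34.00
Next 700 kWh × £0.132 = £92.40
Remaining 235.6 kWh × £0.229 = £53.95
Energy charge = £180.35; + service £12.45 = £192.80 ≈ £193

£193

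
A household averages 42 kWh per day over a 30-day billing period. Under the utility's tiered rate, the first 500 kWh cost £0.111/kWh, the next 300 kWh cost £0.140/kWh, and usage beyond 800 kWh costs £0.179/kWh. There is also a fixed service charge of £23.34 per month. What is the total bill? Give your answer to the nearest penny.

Usage = 42 kWh/day × 30 days = 1260 kWh
First 500 kWh × £0.111 = £55.50
Next 300 kWh × £0.140 = £42.00
Remaining 460 kWh × £0.179 = £82.34
Energy charge = £179.84; + service £23.34 = £203.18

£203.18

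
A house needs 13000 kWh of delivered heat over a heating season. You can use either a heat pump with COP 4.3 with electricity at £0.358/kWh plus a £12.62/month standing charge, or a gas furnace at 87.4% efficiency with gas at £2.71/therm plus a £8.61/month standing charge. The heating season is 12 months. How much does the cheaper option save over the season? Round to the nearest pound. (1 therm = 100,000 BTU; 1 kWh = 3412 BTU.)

£245

Heat load = 13000 kWh × 3412 = 44,356,000 BTU
Gas: input = 44,356,000 / 0.874 = 50,750,572 BTU = 507.5 therm → 507.5 × £2.71 = £1,375.34; + 12 × £8.61 standing = £1,478.66
Heat pump: 44,356,000 BTU / 3412 = 13,000 kWh heat; / 4.3 = 3,023 kWh in → × £0.358 = £1,082.33; + 12 × £12.62 standing = £1,233.77
Difference = |£1,478.66 − £1,233.77| = £244.89 ≈ £245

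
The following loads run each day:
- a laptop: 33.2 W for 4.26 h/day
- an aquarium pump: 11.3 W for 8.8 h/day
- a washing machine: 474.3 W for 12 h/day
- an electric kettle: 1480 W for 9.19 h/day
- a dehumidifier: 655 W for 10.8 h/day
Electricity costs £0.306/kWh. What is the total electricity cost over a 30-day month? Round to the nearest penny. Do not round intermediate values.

laptop: 33.2 W × 4.26 h × 30 d = 4,243 Wh = 4.243 kWh
aquarium pump: 11.3 W × 8.8 h × 30 d = 2,983 Wh = 2.983 kWh
washing machine: 474.3 W × 12 h × 30 d = 170,748 Wh = 170.7 kWh
electric kettle: 1480 W × 9.19 h × 30 d = 408,036 Wh = 408 kWh
dehumidifier: 655 W × 10.8 h × 30 d = 212,220 Wh = 212.2 kWh
Total energy = 4.243 + 2.983 + 170.7 + 408 + 212.2 = 798.2 kWh
Cost = 798.2 kWh × £0.306 = £244.26

£244.26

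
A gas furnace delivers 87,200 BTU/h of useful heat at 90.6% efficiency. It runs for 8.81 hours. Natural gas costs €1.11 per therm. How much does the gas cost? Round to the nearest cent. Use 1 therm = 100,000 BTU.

Heat delivered = 87,200 BTU/h × 8.81 h = 768,232 BTU
Gas input = 768,232 / 0.906 = 847,938 BTU
= 847,938 / 100,000 = 8.479 therm
Cost = 8.479 × €1.11/therm = €9.41

€9.41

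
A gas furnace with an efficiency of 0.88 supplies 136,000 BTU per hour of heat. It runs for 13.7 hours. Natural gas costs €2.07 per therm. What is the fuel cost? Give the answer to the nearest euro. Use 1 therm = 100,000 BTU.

€44

Heat delivered = 136,000 BTU/h × 13.7 h = 1,863,200 BTU
Gas input = 1,863,200 / 0.88 = 2,117,273 BTU
= 2,117,273 / 100,000 = 21.17 therm
Cost = 21.17 × €2.07/therm = €43.83 ≈ €44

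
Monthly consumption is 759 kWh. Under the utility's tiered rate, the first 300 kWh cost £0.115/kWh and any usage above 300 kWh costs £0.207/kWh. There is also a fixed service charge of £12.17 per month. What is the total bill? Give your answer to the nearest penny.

£141.68

First 300 kWh × £0.115 = £34.50
Remaining 459 kWh × £0.207 = £95.01
Energy charge = £129.51; + service £12.17 = £141.68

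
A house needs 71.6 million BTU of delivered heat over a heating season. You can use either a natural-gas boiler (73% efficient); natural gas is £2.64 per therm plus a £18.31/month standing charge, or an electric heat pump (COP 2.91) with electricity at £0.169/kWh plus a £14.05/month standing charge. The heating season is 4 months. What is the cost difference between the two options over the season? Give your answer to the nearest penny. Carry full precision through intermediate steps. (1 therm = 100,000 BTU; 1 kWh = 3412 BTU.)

Heat load = 71.6 × 10⁶ BTU = 71,600,000 BTU
Gas: input = 71,600,000 / 0.73 = 98,082,192 BTU = 980.8 therm → 980.8 × £2.64 = £2,589.37; + 4 × £18.31 standing = £2,662.61
Heat pump: 71,600,000 BTU / 3412 = 20,980 kWh heat; / 2.91 = 7,211 kWh in → × £0.169 = £1,218.70; + 4 × £14.05 standing = £1,274.90
Difference = |£2,662.61 − £1,274.90| = £1,387.71

£1387.71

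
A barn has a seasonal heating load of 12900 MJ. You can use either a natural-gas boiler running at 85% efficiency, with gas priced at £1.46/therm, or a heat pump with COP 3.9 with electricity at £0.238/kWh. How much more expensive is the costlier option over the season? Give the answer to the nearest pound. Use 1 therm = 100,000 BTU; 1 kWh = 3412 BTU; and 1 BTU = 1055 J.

Heat load = 12900 MJ = 12,900,000,000 J / 1055 = 12,227,488 BTU
Gas: input = 12,227,488 / 0.85 = 14,385,280 BTU = 143.9 therm → 143.9 × £1.46 = £210.03
Heat pump: 12,227,488 BTU / 3412 = 3,584 kWh heat; / 3.9 = 918.9 kWh in → × £0.238 = £218.70
Difference = |£210.03 − £218.70| = £8.67 ≈ £9

£9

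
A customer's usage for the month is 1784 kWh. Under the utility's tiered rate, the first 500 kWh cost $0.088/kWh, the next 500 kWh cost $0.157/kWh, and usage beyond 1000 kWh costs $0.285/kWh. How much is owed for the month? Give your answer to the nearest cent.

First 500 kWh × $0.088 = $44.00
Next 500 kWh × $0.157 = $78.50
Remaining 784 kWh × $0.285 = $223.44
Total = $345.94

$345.94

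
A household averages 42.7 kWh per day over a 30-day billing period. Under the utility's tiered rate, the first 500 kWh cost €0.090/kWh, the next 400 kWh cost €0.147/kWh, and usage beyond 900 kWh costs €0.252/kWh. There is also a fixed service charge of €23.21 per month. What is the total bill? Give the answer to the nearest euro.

€223

Usage = 42.7 kWh/day × 30 days = 1281 kWh
First 500 kWh × €0.090 = €45.00
Next 400 kWh × €0.147 = €58.80
Remaining 381 kWh × €0.252 = €96.01
Energy charge = €199.81; + service €23.21 = €223.02 ≈ €223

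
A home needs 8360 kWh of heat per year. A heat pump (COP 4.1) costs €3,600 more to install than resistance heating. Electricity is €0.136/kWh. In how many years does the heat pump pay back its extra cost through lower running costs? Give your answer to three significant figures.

4.19 years

Resistance: 8360 kWh × €0.136 = €1,136.96/yr
Heat pump: 8360 / 4.1 = 2039 kWh in → × €0.136 = €277.31/yr
Annual savings = €859.65
Payback = €3,600 / €859.65 = 4.19 years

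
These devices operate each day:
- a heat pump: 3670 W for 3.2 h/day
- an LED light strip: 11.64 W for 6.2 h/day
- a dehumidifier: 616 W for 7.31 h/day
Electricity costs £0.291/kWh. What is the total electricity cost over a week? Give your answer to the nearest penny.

heat pump: 3670 W × 3.2 h × 7 d = 82,208 Wh = 82.21 kWh
LED light strip: 11.64 W × 6.2 h × 7 d = 505 Wh = 0.5052 kWh
dehumidifier: 616 W × 7.31 h × 7 d = 31,521 Wh = 31.52 kWh
Total energy = 82.21 + 0.5052 + 31.52 = 114.2 kWh
Cost = 114.2 kWh × £0.291 = £33.24

£33.24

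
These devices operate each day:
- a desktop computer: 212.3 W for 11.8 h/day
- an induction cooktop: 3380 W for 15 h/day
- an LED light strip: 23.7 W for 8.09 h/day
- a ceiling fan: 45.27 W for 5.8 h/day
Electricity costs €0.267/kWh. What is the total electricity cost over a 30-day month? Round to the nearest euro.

desktop computer: 212.3 W × 11.8 h × 30 d = 75,154 Wh = 75.15 kWh
induction cooktop: 3380 W × 15 h × 30 d = 1,521,000 Wh = 1,521 kWh
LED light strip: 23.7 W × 8.09 h × 30 d = 5,752 Wh = 5.752 kWh
ceiling fan: 45.27 W × 5.8 h × 30 d = 7,877 Wh = 7.877 kWh
Total energy = 75.15 + 1,521 + 5.752 + 7.877 = 1,610 kWh
Cost = 1,610 kWh × €0.267 = €429.81 ≈ €430

€430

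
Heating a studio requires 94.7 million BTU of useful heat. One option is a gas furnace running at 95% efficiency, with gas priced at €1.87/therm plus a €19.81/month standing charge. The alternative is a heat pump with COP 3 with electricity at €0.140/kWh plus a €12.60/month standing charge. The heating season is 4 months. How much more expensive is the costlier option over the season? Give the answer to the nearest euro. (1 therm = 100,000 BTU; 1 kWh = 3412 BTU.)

€598

Heat load = 94.7 × 10⁶ BTU = 94,700,000 BTU
Gas: input = 94,700,000 / 0.950 = 99,684,211 BTU = 996.8 therm → 996.8 × €1.87 = €1,864.09; + 4 × €19.81 standing = €1,943.33
Heat pump: 94,700,000 BTU / 3412 = 27,750 kWh heat; / 3 = 9,252 kWh in → × €0.140 = €1,295.23; + 4 × €12.60 standing = €1,345.63
Difference = |€1,943.33 − €1,345.63| = €597.70 ≈ €598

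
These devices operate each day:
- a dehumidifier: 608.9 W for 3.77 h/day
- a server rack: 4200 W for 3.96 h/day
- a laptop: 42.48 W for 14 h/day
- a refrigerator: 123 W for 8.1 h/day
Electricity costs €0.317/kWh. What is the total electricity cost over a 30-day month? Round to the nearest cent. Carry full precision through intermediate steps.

€195.13

dehumidifier: 608.9 W × 3.77 h × 30 d = 68,867 Wh = 68.87 kWh
server rack: 4200 W × 3.96 h × 30 d = 498,960 Wh = 499 kWh
laptop: 42.48 W × 14 h × 30 d = 17,842 Wh = 17.84 kWh
refrigerator: 123 W × 8.1 h × 30 d = 29,889 Wh = 29.89 kWh
Total energy = 68.87 + 499 + 17.84 + 29.89 = 615.6 kWh
Cost = 615.6 kWh × €0.317 = €195.13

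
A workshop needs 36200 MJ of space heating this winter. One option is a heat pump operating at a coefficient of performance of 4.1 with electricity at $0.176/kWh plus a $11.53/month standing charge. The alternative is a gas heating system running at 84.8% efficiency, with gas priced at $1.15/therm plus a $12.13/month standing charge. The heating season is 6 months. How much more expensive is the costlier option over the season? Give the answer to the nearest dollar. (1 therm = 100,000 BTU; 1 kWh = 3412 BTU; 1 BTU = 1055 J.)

Heat load = 36200 MJ = 36,200,000,000 J / 1055 = 34,312,796 BTU
Gas: input = 34,312,796 / 0.848 = 40,463,203 BTU = 404.6 therm → 404.6 × $1.15 = $465.33; + 6 × $12.13 standing = $538.11
Heat pump: 34,312,796 BTU / 3412 = 10,060 kWh heat; / 4.1 = 2,453 kWh in → × $0.176 = $431.69; + 6 × $11.53 standing = $500.87
Difference = |$538.11 − $500.87| = $37.23 ≈ $37

$37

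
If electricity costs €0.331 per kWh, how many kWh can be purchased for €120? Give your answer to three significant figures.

363 kWh

€120 / €0.331 per kWh = 362.5 kWh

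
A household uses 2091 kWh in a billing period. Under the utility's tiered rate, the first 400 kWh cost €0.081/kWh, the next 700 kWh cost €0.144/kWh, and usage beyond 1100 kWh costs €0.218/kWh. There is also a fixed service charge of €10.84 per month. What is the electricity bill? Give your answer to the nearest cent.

€360.08

First 400 kWh × €0.081 = €32.40
Next 700 kWh × €0.144 = €100.80
Remaining 991 kWh × €0.218 = €216.04
Energy charge = €349.24; + service €10.84 = €360.08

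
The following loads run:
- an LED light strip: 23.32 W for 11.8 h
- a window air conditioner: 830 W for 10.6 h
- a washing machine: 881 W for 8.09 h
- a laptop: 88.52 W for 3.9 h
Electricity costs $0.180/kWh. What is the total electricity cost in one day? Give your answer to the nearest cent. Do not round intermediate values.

LED light strip: 23.32 W × 11.8 h = 275 Wh = 0.2752 kWh
window air conditioner: 830 W × 10.6 h = 8,798 Wh = 8.798 kWh
washing machine: 881 W × 8.09 h = 7,127 Wh = 7.127 kWh
laptop: 88.52 W × 3.9 h = 345 Wh = 0.3452 kWh
Total energy = 0.2752 + 8.798 + 7.127 + 0.3452 = 16.55 kWh
Cost = 16.55 kWh × $0.180 = $2.98

$2.98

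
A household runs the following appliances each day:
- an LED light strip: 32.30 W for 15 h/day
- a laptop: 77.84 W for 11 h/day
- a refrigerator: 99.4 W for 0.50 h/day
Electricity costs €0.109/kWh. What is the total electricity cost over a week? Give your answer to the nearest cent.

LED light strip: 32.30 W × 15 h × 7 d = 3,391 Wh = 3.391 kWh
laptop: 77.84 W × 11 h × 7 d = 5,994 Wh = 5.994 kWh
refrigerator: 99.4 W × 0.50 h × 7 d = 348 Wh = 0.3479 kWh
Total energy = 3.391 + 5.994 + 0.3479 = 9.733 kWh
Cost = 9.733 kWh × €0.109 = €1.06

€1.06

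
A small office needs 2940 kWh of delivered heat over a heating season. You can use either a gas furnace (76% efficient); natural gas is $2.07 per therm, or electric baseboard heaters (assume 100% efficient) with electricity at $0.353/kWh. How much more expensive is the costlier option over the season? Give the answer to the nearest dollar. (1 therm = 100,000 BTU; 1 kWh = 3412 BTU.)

Heat load = 2940 kWh × 3412 = 10,031,280 BTU
Gas: input = 10,031,280 / 0.76 = 13,199,053 BTU = 132 therm → 132 × $2.07 = $273.22
Electric: 10,031,280 BTU / 3412 = 2,940 kWh → × $0.353 = $1,037.82
Difference = |$273.22 − $1,037.82| = $764.60 ≈ $765

$765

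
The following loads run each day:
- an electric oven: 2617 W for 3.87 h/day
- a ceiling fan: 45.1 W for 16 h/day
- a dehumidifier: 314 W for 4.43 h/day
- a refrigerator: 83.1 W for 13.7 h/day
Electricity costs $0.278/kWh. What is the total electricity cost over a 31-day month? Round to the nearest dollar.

electric oven: 2617 W × 3.87 h × 31 d = 313,961 Wh = 314 kWh
ceiling fan: 45.1 W × 16 h × 31 d = 22,370 Wh = 22.37 kWh
dehumidifier: 314 W × 4.43 h × 31 d = 43,122 Wh = 43.12 kWh
refrigerator: 83.1 W × 13.7 h × 31 d = 35,293 Wh = 35.29 kWh
Total energy = 314 + 22.37 + 43.12 + 35.29 = 414.7 kWh
Cost = 414.7 kWh × $0.278 = $115.30 ≈ $115

$115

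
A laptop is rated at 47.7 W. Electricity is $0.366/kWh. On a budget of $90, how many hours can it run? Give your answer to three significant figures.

5160 h

Energy budget = $90 / $0.366 per kWh = 245.9 kWh = 245,902 Wh
Runtime = 245,902 Wh / 47.7 W = 5,155 h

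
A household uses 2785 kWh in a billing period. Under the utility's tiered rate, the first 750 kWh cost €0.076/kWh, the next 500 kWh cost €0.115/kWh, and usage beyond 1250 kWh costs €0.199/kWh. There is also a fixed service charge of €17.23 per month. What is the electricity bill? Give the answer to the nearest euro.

€437

First 750 kWh × €0.076 = €57.00
Next 500 kWh × €0.115 = €57.50
Remaining 1535 kWh × €0.199 = €305.47
Energy charge = €419.97; + service €17.23 = €437.20 ≈ €437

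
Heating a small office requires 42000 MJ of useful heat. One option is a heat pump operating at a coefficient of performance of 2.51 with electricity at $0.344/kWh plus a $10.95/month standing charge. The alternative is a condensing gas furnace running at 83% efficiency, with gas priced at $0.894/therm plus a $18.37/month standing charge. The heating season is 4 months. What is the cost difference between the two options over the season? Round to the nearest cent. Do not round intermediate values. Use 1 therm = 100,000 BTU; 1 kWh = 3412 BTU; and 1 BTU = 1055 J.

$1140.61

Heat load = 42000 MJ = 42,000,000,000 J / 1055 = 39,810,427 BTU
Gas: input = 39,810,427 / 0.83 = 47,964,369 BTU = 479.6 therm → 479.6 × $0.894 = $428.80; + 4 × $18.37 standing = $502.28
Heat pump: 39,810,427 BTU / 3412 = 11,670 kWh heat; / 2.51 = 4,649 kWh in → × $0.344 = $1,599.09; + 4 × $10.95 standing = $1,642.89
Difference = |$502.28 − $1,642.89| = $1,140.61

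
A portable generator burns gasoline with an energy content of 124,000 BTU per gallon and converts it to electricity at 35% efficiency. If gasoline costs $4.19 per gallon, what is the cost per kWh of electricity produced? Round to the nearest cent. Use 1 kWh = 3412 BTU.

$0.33

Electrical output per gallon = 124,000 BTU × 0.35 / 3412 BTU/kWh = 12.72 kWh
Cost per kWh = $4.19 / 12.72 kWh = $0.329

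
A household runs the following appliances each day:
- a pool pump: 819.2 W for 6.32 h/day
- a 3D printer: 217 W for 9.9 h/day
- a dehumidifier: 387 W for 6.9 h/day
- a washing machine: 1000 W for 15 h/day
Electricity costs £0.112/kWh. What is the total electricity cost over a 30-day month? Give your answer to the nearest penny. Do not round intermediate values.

£83.99

pool pump: 819.2 W × 6.32 h × 30 d = 155,320 Wh = 155.3 kWh
3D printer: 217 W × 9.9 h × 30 d = 64,449 Wh = 64.45 kWh
dehumidifier: 387 W × 6.9 h × 30 d = 80,109 Wh = 80.11 kWh
washing machine: 1000 W × 15 h × 30 d = 450,000 Wh = 450 kWh
Total energy = 155.3 + 64.45 + 80.11 + 450 = 749.9 kWh
Cost = 749.9 kWh × £0.112 = £83.99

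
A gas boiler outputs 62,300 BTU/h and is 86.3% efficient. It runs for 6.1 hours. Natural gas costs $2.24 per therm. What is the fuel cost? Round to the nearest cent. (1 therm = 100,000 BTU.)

$9.86

Heat delivered = 62,300 BTU/h × 6.1 h = 380,030 BTU
Gas input = 380,030 / 0.863 = 440,359 BTU
= 440,359 / 100,000 = 4.404 therm
Cost = 4.404 × $2.24/therm = $9.86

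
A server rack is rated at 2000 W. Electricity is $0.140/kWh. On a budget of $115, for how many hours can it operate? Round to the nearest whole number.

Energy budget = $115 / $0.140 per kWh = 821.4 kWh = 821,429 Wh
Runtime = 821,429 Wh / 2000 W = 410.7 h

411 h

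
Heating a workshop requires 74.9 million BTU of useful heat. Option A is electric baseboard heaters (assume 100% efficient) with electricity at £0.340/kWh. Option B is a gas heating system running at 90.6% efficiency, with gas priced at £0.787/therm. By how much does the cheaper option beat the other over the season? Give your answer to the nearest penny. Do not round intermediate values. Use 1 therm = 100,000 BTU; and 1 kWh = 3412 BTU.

Heat load = 74.9 × 10⁶ BTU = 74,900,000 BTU
Gas: input = 74,900,000 / 0.906 = 82,671,082 BTU = 826.7 therm → 826.7 × £0.787 = £650.62
Electric: 74,900,000 BTU / 3412 = 21,950 kWh → × £0.340 = £7,463.66
Difference = |£650.62 − £7,463.66| = £6,813.04

£6813.04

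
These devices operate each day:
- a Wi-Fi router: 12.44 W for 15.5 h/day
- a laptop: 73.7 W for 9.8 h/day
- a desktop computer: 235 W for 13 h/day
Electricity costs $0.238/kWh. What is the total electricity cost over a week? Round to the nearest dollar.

Wi-Fi router: 12.44 W × 15.5 h × 7 d = 1,350 Wh = 1.35 kWh
laptop: 73.7 W × 9.8 h × 7 d = 5,056 Wh = 5.056 kWh
desktop computer: 235 W × 13 h × 7 d = 21,385 Wh = 21.39 kWh
Total energy = 1.35 + 5.056 + 21.39 = 27.79 kWh
Cost = 27.79 kWh × $0.238 = $6.61 ≈ $7

$7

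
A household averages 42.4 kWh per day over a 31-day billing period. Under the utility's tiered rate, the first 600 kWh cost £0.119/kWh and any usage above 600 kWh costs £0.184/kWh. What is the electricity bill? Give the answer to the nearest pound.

Usage = 42.4 kWh/day × 31 days = 1314.4 kWh
First 600 kWh × £0.119 = £71.40
Remaining 714.4 kWh × £0.184 = £131.45
Total = £202.85 ≈ £203

£203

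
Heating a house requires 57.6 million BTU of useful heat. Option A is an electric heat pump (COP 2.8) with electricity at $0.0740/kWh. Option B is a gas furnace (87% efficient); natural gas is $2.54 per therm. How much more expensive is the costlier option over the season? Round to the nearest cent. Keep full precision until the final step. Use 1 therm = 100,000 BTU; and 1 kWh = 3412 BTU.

Heat load = 57.6 × 10⁶ BTU = 57,600,000 BTU
Gas: input = 57,600,000 / 0.87 = 66,206,897 BTU = 662.1 therm → 662.1 × $2.54 = $1,681.66
Heat pump: 57,600,000 BTU / 3412 = 16,880 kWh heat; / 2.8 = 6,029 kWh in → × $0.0740 = $446.16
Difference = |$1,681.66 − $446.16| = $1,235.50

$1235.50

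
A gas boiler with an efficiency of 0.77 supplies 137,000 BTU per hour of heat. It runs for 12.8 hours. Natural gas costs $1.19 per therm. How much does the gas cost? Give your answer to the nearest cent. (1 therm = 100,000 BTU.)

Heat delivered = 137,000 BTU/h × 12.8 h = 1,753,600 BTU
Gas input = 1,753,600 / 0.77 = 2,277,403 BTU
= 2,277,403 / 100,000 = 22.77 therm
Cost = 22.77 × $1.19/therm = $27.10

$27.10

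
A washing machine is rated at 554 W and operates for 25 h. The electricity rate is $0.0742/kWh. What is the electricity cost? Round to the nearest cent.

$1.03

Energy = 554 W × 25 h = 13,850 Wh = 13.85 kWh
Cost = 13.85 kWh × $0.0742/kWh = $1.03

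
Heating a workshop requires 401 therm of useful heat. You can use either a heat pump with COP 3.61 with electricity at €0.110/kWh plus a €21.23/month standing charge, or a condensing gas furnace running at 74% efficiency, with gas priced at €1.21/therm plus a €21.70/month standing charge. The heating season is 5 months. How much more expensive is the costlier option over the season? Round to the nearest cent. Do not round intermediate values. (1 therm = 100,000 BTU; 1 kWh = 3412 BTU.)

Heat load = 401 therm × 100,000 = 40,100,000 BTU
Gas: input = 40,100,000 / 0.74 = 54,189,189 BTU = 541.9 therm → 541.9 × €1.21 = €655.69; + 5 × €21.70 standing = €764.19
Heat pump: 40,100,000 BTU / 3412 = 11,750 kWh heat; / 3.61 = 3,256 kWh in → × €0.110 = €358.11; + 5 × €21.23 standing = €464.26
Difference = |€764.19 − €464.26| = €299.93

€299.93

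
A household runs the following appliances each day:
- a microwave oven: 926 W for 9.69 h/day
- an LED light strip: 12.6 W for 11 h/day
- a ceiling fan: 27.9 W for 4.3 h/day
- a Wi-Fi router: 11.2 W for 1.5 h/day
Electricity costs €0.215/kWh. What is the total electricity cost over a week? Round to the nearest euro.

microwave oven: 926 W × 9.69 h × 7 d = 62,811 Wh = 62.81 kWh
LED light strip: 12.6 W × 11 h × 7 d = 970 Wh = 0.9702 kWh
ceiling fan: 27.9 W × 4.3 h × 7 d = 840 Wh = 0.8398 kWh
Wi-Fi router: 11.2 W × 1.5 h × 7 d = 118 Wh = 0.1176 kWh
Total energy = 62.81 + 0.9702 + 0.8398 + 0.1176 = 64.74 kWh
Cost = 64.74 kWh × €0.215 = €13.92 ≈ €14

€14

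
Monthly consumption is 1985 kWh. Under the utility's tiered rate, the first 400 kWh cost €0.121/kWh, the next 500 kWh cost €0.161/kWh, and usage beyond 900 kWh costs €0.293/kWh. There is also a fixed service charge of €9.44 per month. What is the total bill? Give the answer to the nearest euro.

€456

First 400 kWh × €0.121 = €48.40
Next 500 kWh × €0.161 = €80.50
Remaining 1085 kWh × €0.293 = €317.90
Energy charge = €446.80; + service €9.44 = €456.24 ≈ €456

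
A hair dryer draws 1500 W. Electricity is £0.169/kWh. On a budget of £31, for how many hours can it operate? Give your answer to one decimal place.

Energy budget = £31 / £0.169 per kWh = 183.4 kWh = 183,432 Wh
Runtime = 183,432 Wh / 1500 W = 122.3 h

122.3 h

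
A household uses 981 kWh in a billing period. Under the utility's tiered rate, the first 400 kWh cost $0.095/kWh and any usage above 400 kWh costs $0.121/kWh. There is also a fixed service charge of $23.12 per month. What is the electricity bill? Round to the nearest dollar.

$131

First 400 kWh × $0.095 = $38.00
Remaining 581 kWh × $0.121 = $70.30
Energy charge = $108.30; + service $23.12 = $131.42 ≈ $131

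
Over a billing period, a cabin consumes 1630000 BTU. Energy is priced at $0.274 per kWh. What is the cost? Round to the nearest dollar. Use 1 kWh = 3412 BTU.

$131

1630000 BTU × (0.00029308 kWh/BTU) = 477.7 kWh
Cost = 477.7 kWh × $0.274/kWh = $130.90 ≈ $131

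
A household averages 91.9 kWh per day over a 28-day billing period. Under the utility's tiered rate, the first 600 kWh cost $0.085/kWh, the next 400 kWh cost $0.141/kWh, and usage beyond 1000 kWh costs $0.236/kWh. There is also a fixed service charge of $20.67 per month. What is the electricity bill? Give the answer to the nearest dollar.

$499

Usage = 91.9 kWh/day × 28 days = 2573.2 kWh
First 600 kWh × $0.085 = $51.00
Next 400 kWh × $0.141 = $56.40
Remaining 1573.2 kWh × $0.236 = $371.28
Energy charge = $478.68; + service $20.67 = $499.35 ≈ $499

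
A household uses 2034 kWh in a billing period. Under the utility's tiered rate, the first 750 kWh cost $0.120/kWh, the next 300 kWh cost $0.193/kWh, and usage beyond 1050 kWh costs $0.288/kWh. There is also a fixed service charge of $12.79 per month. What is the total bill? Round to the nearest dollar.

$444

First 750 kWh × $0.120 = $90.00
Next 300 kWh × $0.193 = $57.90
Remaining 984 kWh × $0.288 = $283.39
Energy charge = $431.29; + service $12.79 = $444.08 ≈ $444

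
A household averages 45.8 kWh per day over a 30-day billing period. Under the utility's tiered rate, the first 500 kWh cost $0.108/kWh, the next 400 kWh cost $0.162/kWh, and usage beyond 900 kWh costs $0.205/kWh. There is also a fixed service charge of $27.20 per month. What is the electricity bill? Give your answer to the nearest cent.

Usage = 45.8 kWh/day × 30 days = 1374 kWh
First 500 kWh × $0.108 = $54.00
Next 400 kWh × $0.162 = $64.80
Remaining 474 kWh × $0.205 = $97.17
Energy charge = $215.97; + service $27.20 = $243.17

$243.17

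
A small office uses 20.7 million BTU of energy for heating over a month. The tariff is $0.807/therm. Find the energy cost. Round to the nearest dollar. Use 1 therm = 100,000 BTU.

20.7 million BTU × (10 therm/million BTU) = 207 therm
Cost = 207 therm × $0.807/therm = $167.05 ≈ $167

$167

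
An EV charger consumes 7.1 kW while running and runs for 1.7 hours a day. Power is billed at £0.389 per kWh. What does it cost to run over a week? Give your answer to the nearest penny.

£32.87

Energy = 7100 W × 1.7 h/day × 7 days = 84,490 Wh = 84.49 kWh
Cost = 84.49 kWh × £0.389/kWh = £32.87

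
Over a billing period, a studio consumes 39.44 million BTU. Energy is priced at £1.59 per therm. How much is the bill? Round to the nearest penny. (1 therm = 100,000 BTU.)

£627.10

39.44 million BTU × (10 therm/million BTU) = 394.4 therm
Cost = 394.4 therm × £1.59/therm = £627.10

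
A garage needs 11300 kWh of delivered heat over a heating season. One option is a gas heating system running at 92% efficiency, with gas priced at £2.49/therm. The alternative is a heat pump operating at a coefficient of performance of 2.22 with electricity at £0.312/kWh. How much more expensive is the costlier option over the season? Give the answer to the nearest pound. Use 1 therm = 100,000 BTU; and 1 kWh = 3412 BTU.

£545

Heat load = 11300 kWh × 3412 = 38,555,600 BTU
Gas: input = 38,555,600 / 0.92 = 41,908,261 BTU = 419.1 therm → 419.1 × £2.49 = £1,043.52
Heat pump: 38,555,600 BTU / 3412 = 11,300 kWh heat; / 2.22 = 5,090 kWh in → × £0.312 = £1,588.11
Difference = |£1,043.52 − £1,588.11| = £544.59 ≈ £545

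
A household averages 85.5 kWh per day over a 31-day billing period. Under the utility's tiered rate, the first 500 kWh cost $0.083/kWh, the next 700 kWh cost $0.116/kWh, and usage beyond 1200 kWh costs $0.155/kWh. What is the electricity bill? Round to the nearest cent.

Usage = 85.5 kWh/day × 31 days = 2650.5 kWh
First 500 kWh × $0.083 = $41.50
Next 700 kWh × $0.116 = $81.20
Remaining 1450.5 kWh × $0.155 = $224.83
Total = $347.53

$347.53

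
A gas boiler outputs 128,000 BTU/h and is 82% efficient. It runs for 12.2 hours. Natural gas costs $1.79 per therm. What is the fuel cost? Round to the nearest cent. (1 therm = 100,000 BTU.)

Heat delivered = 128,000 BTU/h × 12.2 h = 1,561,600 BTU
Gas input = 1,561,600 / 0.82 = 1,904,390 BTU
= 1,904,390 / 100,000 = 19.04 therm
Cost = 19.04 × $1.79/therm = $34.09

$34.09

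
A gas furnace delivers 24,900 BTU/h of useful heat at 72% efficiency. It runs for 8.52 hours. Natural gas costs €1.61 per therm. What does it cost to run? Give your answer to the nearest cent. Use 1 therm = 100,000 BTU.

€4.74

Heat delivered = 24,900 BTU/h × 8.52 h = 212,148 BTU
Gas input = 212,148 / 0.72 = 294,650 BTU
= 294,650 / 100,000 = 2.946 therm
Cost = 2.946 × €1.61/therm = €4.74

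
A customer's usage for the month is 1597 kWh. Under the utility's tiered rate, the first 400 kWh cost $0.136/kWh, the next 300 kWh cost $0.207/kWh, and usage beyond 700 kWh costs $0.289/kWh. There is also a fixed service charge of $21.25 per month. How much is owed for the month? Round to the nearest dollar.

$397

First 400 kWh × $0.136 = $54.40
Next 300 kWh × $0.207 = $62.10
Remaining 897 kWh × $0.289 = $259.23
Energy charge = $375.73; + service $21.25 = $396.98 ≈ $397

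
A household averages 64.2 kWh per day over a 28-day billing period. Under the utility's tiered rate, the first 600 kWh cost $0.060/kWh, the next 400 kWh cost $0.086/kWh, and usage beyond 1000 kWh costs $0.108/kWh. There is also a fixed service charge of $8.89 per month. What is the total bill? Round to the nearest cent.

Usage = 64.2 kWh/day × 28 days = 1797.6 kWh
First 600 kWh × $0.060 = $36.00
Next 400 kWh × $0.086 = $34.40
Remaining 797.6 kWh × $0.108 = $86.14
Energy charge = $156.54; + service $8.89 = $165.43

$165.43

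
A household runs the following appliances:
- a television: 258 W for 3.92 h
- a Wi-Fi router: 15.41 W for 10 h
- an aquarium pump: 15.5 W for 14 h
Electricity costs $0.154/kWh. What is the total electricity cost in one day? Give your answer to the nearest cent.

television: 258 W × 3.92 h = 1,011 Wh = 1.011 kWh
Wi-Fi router: 15.41 W × 10 h = 154 Wh = 0.1541 kWh
aquarium pump: 15.5 W × 14 h = 217 Wh = 0.217 kWh
Total energy = 1.011 + 0.1541 + 0.217 = 1.382 kWh
Cost = 1.382 kWh × $0.154 = $0.21

$0.21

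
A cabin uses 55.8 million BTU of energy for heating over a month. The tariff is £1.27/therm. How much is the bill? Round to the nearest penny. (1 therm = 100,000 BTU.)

£708.66

55.8 million BTU × (10 therm/million BTU) = 558 therm
Cost = 558 therm × £1.27/therm = £708.66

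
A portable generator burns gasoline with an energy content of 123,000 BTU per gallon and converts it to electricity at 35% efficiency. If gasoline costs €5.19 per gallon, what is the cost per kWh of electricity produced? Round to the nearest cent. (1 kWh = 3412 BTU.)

Electrical output per gallon = 123,000 BTU × 0.35 / 3412 BTU/kWh = 12.62 kWh
Cost per kWh = €5.19 / 12.62 kWh = €0.411

€0.41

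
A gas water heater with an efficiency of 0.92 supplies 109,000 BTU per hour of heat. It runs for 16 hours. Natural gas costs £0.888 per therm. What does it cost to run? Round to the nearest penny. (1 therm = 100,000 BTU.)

£16.83

Heat delivered = 109,000 BTU/h × 16 h = 1,744,000 BTU
Gas input = 1,744,000 / 0.92 = 1,895,652 BTU
= 1,895,652 / 100,000 = 18.96 therm
Cost = 18.96 × £0.888/therm = £16.83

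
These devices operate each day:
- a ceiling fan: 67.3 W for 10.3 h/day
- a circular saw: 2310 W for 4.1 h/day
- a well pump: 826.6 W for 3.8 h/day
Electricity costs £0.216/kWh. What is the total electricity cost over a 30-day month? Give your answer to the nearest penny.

£86.22

ceiling fan: 67.3 W × 10.3 h × 30 d = 20,796 Wh = 20.8 kWh
circular saw: 2310 W × 4.1 h × 30 d = 284,130 Wh = 284.1 kWh
well pump: 826.6 W × 3.8 h × 30 d = 94,232 Wh = 94.23 kWh
Total energy = 20.8 + 284.1 + 94.23 = 399.2 kWh
Cost = 399.2 kWh × £0.216 = £86.22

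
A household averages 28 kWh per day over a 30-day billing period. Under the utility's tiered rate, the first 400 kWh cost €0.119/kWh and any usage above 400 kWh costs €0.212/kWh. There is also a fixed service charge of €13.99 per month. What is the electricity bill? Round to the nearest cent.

€154.87

Usage = 28 kWh/day × 30 days = 840 kWh
First 400 kWh × €0.119 = €47.60
Remaining 440 kWh × €0.212 = €93.28
Energy charge = €140.88; + service €13.99 = €154.87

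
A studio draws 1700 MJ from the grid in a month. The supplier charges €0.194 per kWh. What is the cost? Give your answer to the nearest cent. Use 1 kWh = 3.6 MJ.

€91.61

1700 MJ × (0.27778 kWh/MJ) = 472.2 kWh
Cost = 472.2 kWh × €0.194/kWh = €91.61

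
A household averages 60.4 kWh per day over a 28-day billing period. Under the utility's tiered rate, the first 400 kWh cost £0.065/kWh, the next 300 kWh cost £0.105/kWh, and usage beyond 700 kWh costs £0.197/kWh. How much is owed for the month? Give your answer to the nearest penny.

Usage = 60.4 kWh/day × 28 days = 1691.2 kWh
First 400 kWh × £0.065 = £26.00
Next 300 kWh × £0.105 = £31.50
Remaining 991.2 kWh × £0.197 = £195.27
Total = £252.77

£252.77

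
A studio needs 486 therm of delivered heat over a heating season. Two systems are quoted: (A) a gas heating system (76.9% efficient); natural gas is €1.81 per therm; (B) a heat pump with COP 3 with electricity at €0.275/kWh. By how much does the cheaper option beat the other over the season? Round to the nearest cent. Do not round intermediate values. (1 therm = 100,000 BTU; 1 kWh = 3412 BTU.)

Heat load = 486 therm × 100,000 = 48,600,000 BTU
Gas: input = 48,600,000 / 0.769 = 63,198,960 BTU = 632 therm → 632 × €1.81 = €1,143.90
Heat pump: 48,600,000 BTU / 3412 = 14,240 kWh heat; / 3 = 4,748 kWh in → × €0.275 = €1,305.69
Difference = |€1,143.90 − €1,305.69| = €161.78

€161.78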